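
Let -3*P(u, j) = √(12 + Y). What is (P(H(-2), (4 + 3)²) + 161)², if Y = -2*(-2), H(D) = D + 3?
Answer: 229441/9 ≈ 25493.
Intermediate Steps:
H(D) = 3 + D
Y = 4
P(u, j) = -4/3 (P(u, j) = -√(12 + 4)/3 = -√16/3 = -⅓*4 = -4/3)
(P(H(-2), (4 + 3)²) + 161)² = (-4/3 + 161)² = (479/3)² = 229441/9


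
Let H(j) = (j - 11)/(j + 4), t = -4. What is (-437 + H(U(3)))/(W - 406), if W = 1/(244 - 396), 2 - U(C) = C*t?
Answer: 199196/185139 ≈ 1.0759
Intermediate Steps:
U(C) = 2 + 4*C (U(C) = 2 - C*(-4) = 2 - (-4)*C = 2 + 4*C)
H(j) = (-11 + j)/(4 + j)
W = -1/152 (W = 1/(-152) = -1/152 ≈ -0.0065789)
(-437 + H(U(3)))/(W - 406) = (-437 + (-11 + (2 + 4*3))/(4 + (2 + 4*3)))/(-1/152 - 406) = (-437 + (-11 + (2 + 12))/(4 + (2 + 12)))/(-61713/152) = (-437 + (-11 + 14)/(4 + 14))*(-152/61713) = (-437 + 3/18)*(-152/61713) = (-437 + (1/18)*3)*(-152/61713) = (-437 + ⅙)*(-152/61713) = -2621/6*(-152/61713) = 199196/185139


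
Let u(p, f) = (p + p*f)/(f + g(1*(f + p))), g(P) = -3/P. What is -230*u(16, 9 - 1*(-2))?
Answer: -198720/49 ≈ -4055.5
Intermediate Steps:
u(p, f) = (p + f*p)/(f - 3/(f + p)) (u(p, f) = (p + p*f)/(f - 3/(f + p)) = (p + f*p)/(f - 3/(f + p)))
-230*u(16, 9 - 1*(-2)) = -3680*(1 + (9 - 1*(-2)))*((9 - 1*(-2)) + 16)/(-3 + (9 - 1*(-2))*((9 - 1*(-2)) + 16)) = -3680*(1 + (9 + 2))*((9 + 2) + 16)/(-3 + (9 + 2)*((9 + 2) + 16)) = -3680*(1 + 11)*(11 + 16)/(-3 + 11*(11 + 16)) = -3680*12*27/(-3 + 11*27) = -3680*12*27/(-3 + 297) = -3680*12*27/294 = -230*864/49 = -198720/49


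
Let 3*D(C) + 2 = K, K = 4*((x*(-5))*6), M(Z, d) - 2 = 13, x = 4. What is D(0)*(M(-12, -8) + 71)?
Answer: -41452/3 ≈ -13817.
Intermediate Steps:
M(Z, d) = 15 (M(Z, d) = 2 + 13 = 15)
K = -480 (K = 4*((4*(-5))*6) = 4*(-20*6) = 4*(-120) = -480)
D(C) = -482/3 (D(C) = -⅔ + (⅓)*(-480) = -⅔ - 160 = -482/3)
D(0)*(M(-12, -8) + 71) = -482*(15 + 71)/3 = -482/3*86 = -41452/3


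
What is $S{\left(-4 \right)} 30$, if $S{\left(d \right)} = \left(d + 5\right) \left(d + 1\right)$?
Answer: $-90$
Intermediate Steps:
$S{\left(d \right)} = \left(1 + d\right) \left(5 + d\right)$ ($S{\left(d \right)} = \left(5 + d\right) \left(1 + d\right) = \left(1 + d\right) \left(5 + d\right)$)
$S{\left(-4 \right)} 30 = \left(5 + \left(-4\right)^{2} + 6 \left(-4\right)\right) 30 = \left(5 + 16 - 24\right) 30 = \left(-3\right) 30 = -90$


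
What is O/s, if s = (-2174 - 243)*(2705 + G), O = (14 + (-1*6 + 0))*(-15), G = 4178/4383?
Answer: 525960/28666086481 ≈ 1.8348e-5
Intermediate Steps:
G = 4178/4383 (G = 4178*(1/4383) = 4178/4383 ≈ 0.95323)
O = -120 (O = (14 + (-6 + 0))*(-15) = (14 - 6)*(-15) = 8*(-15) = -120)
s = -28666086481/4383 (s = (-2174 - 243)*(2705 + 4178/4383) = -2417*11860193/4383 = -28666086481/4383 ≈ -6.5403e+6)
O/s = -120/(-28666086481/4383) = -120*(-4383/28666086481) = 525960/28666086481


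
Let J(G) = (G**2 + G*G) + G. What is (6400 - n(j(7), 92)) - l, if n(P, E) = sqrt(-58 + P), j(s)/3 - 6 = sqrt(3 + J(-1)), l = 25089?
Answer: -18689 - I*sqrt(34) ≈ -18689.0 - 5.831*I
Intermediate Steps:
J(G) = G + 2*G**2 (J(G) = (G**2 + G**2) + G = 2*G**2 + G = G + 2*G**2)
j(s) = 24 (j(s) = 18 + 3*sqrt(3 - (1 + 2*(-1))) = 18 + 3*sqrt(3 - (1 - 2)) = 18 + 3*sqrt(3 - 1*(-1)) = 18 + 3*sqrt(3 + 1) = 18 + 3*sqrt(4) = 18 + 3*2 = 18 + 6 = 24)
(6400 - n(j(7), 92)) - l = (6400 - sqrt(-58 + 24)) - 1*25089 = (6400 - sqrt(-34)) - 25089 = (6400 - I*sqrt(34)) - 25089 = -18689 - I*sqrt(34)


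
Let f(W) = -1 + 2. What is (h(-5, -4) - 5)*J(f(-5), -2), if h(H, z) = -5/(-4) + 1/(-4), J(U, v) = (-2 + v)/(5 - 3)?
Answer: 8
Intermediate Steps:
f(W) = 1
J(U, v) = -1 + v/2 (J(U, v) = (-2 + v)/2 = (-2 + v)*(½) = -1 + v/2)
h(H, z) = 1 (h(H, z) = -5*(-¼) + 1*(-¼) = 5/4 - ¼ = 1)
(h(-5, -4) - 5)*J(f(-5), -2) = (1 - 5)*(-1 + (½)*(-2)) = -4*(-1 - 1) = -4*(-2) = 8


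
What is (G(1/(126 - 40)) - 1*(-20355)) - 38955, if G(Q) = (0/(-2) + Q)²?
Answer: -137565599/7396 ≈ -18600.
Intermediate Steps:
G(Q) = Q² (G(Q) = (0*(-½) + Q)² = (0 + Q)² = Q²)
(G(1/(126 - 40)) - 1*(-20355)) - 38955 = ((1/(126 - 40))² - 1*(-20355)) - 38955 = ((1/86)² + 20355) - 38955 = (1/7396 + 20355) - 38955 = 150545581/7396 - 38955 = -137565599/7396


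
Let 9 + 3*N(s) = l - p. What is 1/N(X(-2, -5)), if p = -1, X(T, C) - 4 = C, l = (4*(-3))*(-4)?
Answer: 3/40 ≈ 0.075000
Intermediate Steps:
l = 48 (l = -12*(-4) = 48)
X(T, C) = 4 + C
N(s) = 40/3 (N(s) = -3 + (48 - 1*(-1))/3 = -3 + (48 + 1)/3 = -3 + (⅓)*49 = -3 + 49/3 = 40/3)
1/N(X(-2, -5)) = 1/(40/3) = 3/40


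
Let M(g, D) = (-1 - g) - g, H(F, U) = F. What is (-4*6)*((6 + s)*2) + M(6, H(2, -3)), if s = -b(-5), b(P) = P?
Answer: -541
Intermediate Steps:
s = 5 (s = -1*(-5) = 5)
M(g, D) = -1 - 2*g
(-4*6)*((6 + s)*2) + M(6, H(2, -3)) = (-4*6)*((6 + 5)*2) + (-1 - 2*6) = -264*2 + (-1 - 12) = -24*22 - 13 = -528 - 13 = -541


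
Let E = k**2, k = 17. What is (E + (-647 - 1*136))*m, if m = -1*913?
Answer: 451022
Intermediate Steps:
E = 289 (E = 17**2 = 289)
m = -913
(E + (-647 - 1*136))*m = (289 + (-647 - 1*136))*(-913) = (289 + (-647 - 136))*(-913) = (289 - 783)*(-913) = -494*(-913) = 451022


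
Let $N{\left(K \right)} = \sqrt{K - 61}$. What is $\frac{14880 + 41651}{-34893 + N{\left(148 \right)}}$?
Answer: $- \frac{657512061}{405840454} - \frac{56531 \sqrt{87}}{1217521362} \approx -1.6206$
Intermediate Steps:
$N{\left(K \right)} = \sqrt{-61 + K}$
$\frac{14880 + 41651}{-34893 + N{\left(148 \right)}} = \frac{14880 + 41651}{-34893 + \sqrt{-61 + 148}} = \frac{56531}{-34893 + \sqrt{87}}$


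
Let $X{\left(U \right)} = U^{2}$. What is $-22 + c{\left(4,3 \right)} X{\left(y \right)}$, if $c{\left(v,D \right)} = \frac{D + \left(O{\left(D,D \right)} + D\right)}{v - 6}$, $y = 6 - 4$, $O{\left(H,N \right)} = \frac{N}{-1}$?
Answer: $-28$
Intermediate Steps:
$O{\left(H,N \right)} = - N$ ($O{\left(H,N \right)} = N \left(-1\right) = - N$)
$y = 2$
$c{\left(v,D \right)} = \frac{D}{-6 + v}$ ($c{\left(v,D \right)} = \frac{D + \left(- D + D\right)}{v - 6} = \frac{D + 0}{-6 + v} = \frac{D}{-6 + v}$)
$-22 + c{\left(4,3 \right)} X{\left(y \right)} = -22 + \frac{3}{-6 + 4} \cdot 2^{2} = -22 + \frac{3}{-2} \cdot 4 = -22 + 3 \left(- \frac{1}{2}\right) 4 = -22 - 6 = -28$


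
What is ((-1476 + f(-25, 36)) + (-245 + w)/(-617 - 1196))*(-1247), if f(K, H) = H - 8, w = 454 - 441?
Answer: 3273365024/1813 ≈ 1.8055e+6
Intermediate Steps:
w = 13
f(K, H) = -8 + H
((-1476 + f(-25, 36)) + (-245 + w)/(-617 - 1196))*(-1247) = ((-1476 + (-8 + 36)) + (-245 + 13)/(-617 - 1196))*(-1247) = ((-1476 + 28) - 232/(-1813))*(-1247) = (-1448 - 232*(-1/1813))*(-1247) = (-1448 + 232/1813)*(-1247) = -2624992/1813*(-1247) = 3273365024/1813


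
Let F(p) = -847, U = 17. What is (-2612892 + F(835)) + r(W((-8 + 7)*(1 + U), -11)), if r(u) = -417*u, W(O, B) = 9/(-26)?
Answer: -67953461/26 ≈ -2.6136e+6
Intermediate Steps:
W(O, B) = -9/26 (W(O, B) = 9*(-1/26) = -9/26)
(-2612892 + F(835)) + r(W((-8 + 7)*(1 + U), -11)) = (-2612892 - 847) - 417*(-9/26) = -2613739 + 3753/26 = -67953461/26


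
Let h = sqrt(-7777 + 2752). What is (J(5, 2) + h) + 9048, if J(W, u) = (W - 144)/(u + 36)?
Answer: 343685/38 + 5*I*sqrt(201) ≈ 9044.3 + 70.887*I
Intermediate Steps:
h = 5*I*sqrt(201) (h = sqrt(-5025) = 5*I*sqrt(201) ≈ 70.887*I)
J(W, u) = (-144 + W)/(36 + u)
(J(5, 2) + h) + 9048 = ((-144 + 5)/(36 + 2) + 5*I*sqrt(201)) + 9048 = (-139/38 + 5*I*sqrt(201)) + 9048 = 343685/38 + 5*I*sqrt(201)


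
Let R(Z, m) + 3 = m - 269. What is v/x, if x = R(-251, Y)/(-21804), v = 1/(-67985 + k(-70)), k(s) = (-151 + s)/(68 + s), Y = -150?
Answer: -21804/28643039 ≈ -0.00076123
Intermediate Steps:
k(s) = (-151 + s)/(68 + s)
v = -2/135749 (v = 1/(-67985 + (-151 - 70)/(68 - 70)) = 1/(-67985 - 221/(-2)) = 1/(-67985 - ½*(-221)) = 1/(-67985 + 221/2) = 1/(-135749/2) = -2/135749 ≈ -1.4733e-5)
R(Z, m) = -272 + m (R(Z, m) = -3 + (m - 269) = -3 + (-269 + m) = -272 + m)
x = 211/10902 (x = (-272 - 150)/(-21804) = -422*(-1/21804) = 211/10902 ≈ 0.019354)
v/x = -2/(135749*211/10902) = -2/135749*10902/211 = -21804/28643039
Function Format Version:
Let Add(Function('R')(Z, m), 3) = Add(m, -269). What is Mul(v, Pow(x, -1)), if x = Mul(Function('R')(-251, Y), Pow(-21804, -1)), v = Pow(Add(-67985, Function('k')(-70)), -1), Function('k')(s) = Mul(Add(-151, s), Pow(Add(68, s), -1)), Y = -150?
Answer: Rational(-21804, 28643039) ≈ -0.00076123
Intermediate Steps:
Function('k')(s) = Mul(Pow(Add(68, s), -1), Add(-151, s))
v = Rational(-2, 135749) (v = Pow(Add(-67985, Mul(Pow(Add(68, -70), -1), Add(-151, -70))), -1) = Pow(Add(-67985, Mul(Pow(-2, -1), -221)), -1) = Pow(Add(-67985, Mul(Rational(-1, 2), -221)), -1) = Pow(Add(-67985, Rational(221, 2)), -1) = Pow(Rational(-135749, 2), -1) = Rational(-2, 135749) ≈ -1.4733e-5)
Function('R')(Z, m) = Add(-272, m) (Function('R')(Z, m) = Add(-3, Add(m, -269)) = Add(-3, Add(-269, m)) = Add(-272, m))
x = Rational(211, 10902) (x = Mul(Add(-272, -150), Pow(-21804, -1)) = Mul(-422, Rational(-1, 21804)) = Rational(211, 10902) ≈ 0.019354)
Mul(v, Pow(x, -1)) = Mul(Rational(-2, 135749), Pow(Rational(211, 10902), -1)) = Mul(Rational(-2, 135749), Rational(10902, 211)) = Rational(-21804, 28643039)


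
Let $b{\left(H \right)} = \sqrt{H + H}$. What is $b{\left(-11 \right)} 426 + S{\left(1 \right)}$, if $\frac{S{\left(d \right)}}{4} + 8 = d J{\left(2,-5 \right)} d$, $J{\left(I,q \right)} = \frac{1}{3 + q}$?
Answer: $-34 + 426 i \sqrt{22} \approx -34.0 + 1998.1 i$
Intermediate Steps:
$b{\left(H \right)} = \sqrt{2} \sqrt{H}$ ($b{\left(H \right)} = \sqrt{2 H} = \sqrt{2} \sqrt{H}$)
$S{\left(d \right)} = -32 - 2 d^{2}$ ($S{\left(d \right)} = -32 + 4 \frac{d}{3 - 5} d = -32 + 4 \frac{d}{-2} d = -32 + 4 d \left(- \frac{1}{2}\right) d = -32 + 4 - \frac{d}{2} d = -32 + 4 \left(- \frac{d^{2}}{2}\right) = -32 - 2 d^{2}$)
$b{\left(-11 \right)} 426 + S{\left(1 \right)} = \sqrt{2} \sqrt{-11} \cdot 426 - \left(32 + 2 \cdot 1^{2}\right) = \sqrt{2} i \sqrt{11} \cdot 426 - 34 = i \sqrt{22} \cdot 426 - 34 = 426 i \sqrt{22} - 34 = -34 + 426 i \sqrt{22}$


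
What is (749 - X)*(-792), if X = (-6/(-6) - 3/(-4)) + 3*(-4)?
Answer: -601326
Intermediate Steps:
X = -41/4 (X = (-6*(-⅙) - 3*(-¼)) - 12 = (1 + ¾) - 12 = 7/4 - 12 = -41/4 ≈ -10.250)
(749 - X)*(-792) = (749 - 1*(-41/4))*(-792) = (749 + 41/4)*(-792) = (3037/4)*(-792) = -601326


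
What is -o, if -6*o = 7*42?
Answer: 49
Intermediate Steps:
o = -49 (o = -7*42/6 = -⅙*294 = -49)
-o = -1*(-49) = 49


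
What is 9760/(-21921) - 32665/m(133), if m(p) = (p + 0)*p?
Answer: -888694105/387760569 ≈ -2.2919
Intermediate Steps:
m(p) = p**2 (m(p) = p*p = p**2)
9760/(-21921) - 32665/m(133) = 9760/(-21921) - 32665/(133**2) = 9760*(-1/21921) - 32665/17689 = -9760/21921 - 32665*1/17689 = -9760/21921 - 32665/17689 = -888694105/387760569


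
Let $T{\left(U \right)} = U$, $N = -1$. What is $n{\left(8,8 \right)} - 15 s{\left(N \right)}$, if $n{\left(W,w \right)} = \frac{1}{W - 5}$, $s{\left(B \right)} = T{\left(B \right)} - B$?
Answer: $\frac{1}{3} \approx 0.33333$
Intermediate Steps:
$s{\left(B \right)} = 0$ ($s{\left(B \right)} = B - B = 0$)
$n{\left(W,w \right)} = \frac{1}{-5 + W}$
$n{\left(8,8 \right)} - 15 s{\left(N \right)} = \frac{1}{-5 + 8} - 0 = \frac{1}{3} + 0 = \frac{1}{3}$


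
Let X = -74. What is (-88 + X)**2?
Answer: 26244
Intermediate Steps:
(-88 + X)**2 = (-88 - 74)**2 = (-162)**2 = 26244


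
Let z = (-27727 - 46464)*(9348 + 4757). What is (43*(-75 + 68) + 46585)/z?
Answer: -6612/149494865 ≈ -4.4229e-5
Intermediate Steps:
z = -1046464055 (z = -74191*14105 = -1046464055)
(43*(-75 + 68) + 46585)/z = (43*(-75 + 68) + 46585)/(-1046464055) = (43*(-7) + 46585)*(-1/1046464055) = (-301 + 46585)*(-1/1046464055) = 46284*(-1/1046464055) = -6612/149494865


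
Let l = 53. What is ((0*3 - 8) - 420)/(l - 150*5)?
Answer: 428/697 ≈ 0.61406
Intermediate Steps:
((0*3 - 8) - 420)/(l - 150*5) = ((0*3 - 8) - 420)/(53 - 150*5) = ((0 - 8) - 420)/(53 - 750) = (-8 - 420)/(-697) = -428*(-1/697) = 428/697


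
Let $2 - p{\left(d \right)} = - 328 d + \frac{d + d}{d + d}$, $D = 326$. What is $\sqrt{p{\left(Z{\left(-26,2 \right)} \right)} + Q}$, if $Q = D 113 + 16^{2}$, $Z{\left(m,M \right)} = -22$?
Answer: $\sqrt{29879} \approx 172.86$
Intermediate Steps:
$Q = 37094$ ($Q = 326 \cdot 113 + 16^{2} = 36838 + 256 = 37094$)
$p{\left(d \right)} = 1 + 328 d$ ($p{\left(d \right)} = 2 - \left(- 328 d + \frac{d + d}{d + d}\right) = 2 - \left(- 328 d + \frac{2 d}{2 d}\right) = 2 - \left(- 328 d + 2 d \frac{1}{2 d}\right) = 2 - \left(- 328 d + 1\right) = 2 - \left(1 - 328 d\right) = 2 + \left(-1 + 328 d\right) = 1 + 328 d$)
$\sqrt{p{\left(Z{\left(-26,2 \right)} \right)} + Q} = \sqrt{\left(1 + 328 \left(-22\right)\right) + 37094} = \sqrt{\left(1 - 7216\right) + 37094} = \sqrt{-7215 + 37094} = \sqrt{29879}$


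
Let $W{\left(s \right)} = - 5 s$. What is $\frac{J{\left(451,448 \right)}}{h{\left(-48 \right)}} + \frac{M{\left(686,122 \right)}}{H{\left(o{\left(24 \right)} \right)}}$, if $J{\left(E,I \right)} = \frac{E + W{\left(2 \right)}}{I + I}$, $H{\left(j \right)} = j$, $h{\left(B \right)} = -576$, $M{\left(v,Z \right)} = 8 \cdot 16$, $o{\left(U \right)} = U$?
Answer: $\frac{131051}{24576} \approx 5.3325$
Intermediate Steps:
$M{\left(v,Z \right)} = 128$
$J{\left(E,I \right)} = \frac{-10 + E}{2 I}$ ($J{\left(E,I \right)} = \frac{E - 10}{I + I} = \frac{E - 10}{2 I} = \left(-10 + E\right) \frac{1}{2 I} = \frac{-10 + E}{2 I}$)
$\frac{J{\left(451,448 \right)}}{h{\left(-48 \right)}} + \frac{M{\left(686,122 \right)}}{H{\left(o{\left(24 \right)} \right)}} = \frac{\frac{1}{2} \cdot \frac{1}{448} \left(-10 + 451\right)}{-576} + \frac{128}{24} = \frac{1}{2} \cdot \frac{1}{448} \cdot 441 \left(- \frac{1}{576}\right) + 128 \cdot \frac{1}{24} = \frac{63}{128} \left(- \frac{1}{576}\right) + \frac{16}{3} = - \frac{7}{8192} + \frac{16}{3} = \frac{131051}{24576}$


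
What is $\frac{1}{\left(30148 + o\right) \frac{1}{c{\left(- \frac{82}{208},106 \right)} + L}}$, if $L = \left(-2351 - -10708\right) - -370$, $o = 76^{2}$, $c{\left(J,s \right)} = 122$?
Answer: $\frac{8849}{35924} \approx 0.24633$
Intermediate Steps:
$o = 5776$
$L = 8727$ ($L = \left(-2351 + 10708\right) + \left(426 - 56\right) = 8357 + 370 = 8727$)
$\frac{1}{\left(30148 + o\right) \frac{1}{c{\left(- \frac{82}{208},106 \right)} + L}} = \frac{1}{\left(30148 + 5776\right) \frac{1}{122 + 8727}} = \frac{1}{35924 \cdot \frac{1}{8849}} = \frac{1}{\frac{35924}{8849}} = \frac{8849}{35924}$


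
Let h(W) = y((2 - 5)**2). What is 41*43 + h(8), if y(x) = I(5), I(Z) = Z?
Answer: 1768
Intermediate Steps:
y(x) = 5
h(W) = 5
41*43 + h(8) = 41*43 + 5 = 1763 + 5 = 1768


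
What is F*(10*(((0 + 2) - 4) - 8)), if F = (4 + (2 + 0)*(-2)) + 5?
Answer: -500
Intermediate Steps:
F = 5 (F = (4 + 2*(-2)) + 5 = (4 - 4) + 5 = 0 + 5 = 5)
F*(10*(((0 + 2) - 4) - 8)) = 5*(10*(((0 + 2) - 4) - 8)) = 5*(10*((2 - 4) - 8)) = 5*(10*(-2 - 8)) = 5*(10*(-10)) = 5*(-100) = -500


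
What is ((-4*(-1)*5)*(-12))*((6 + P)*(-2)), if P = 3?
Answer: 4320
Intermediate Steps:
((-4*(-1)*5)*(-12))*((6 + P)*(-2)) = ((-4*(-1)*5)*(-12))*((6 + 3)*(-2)) = ((4*5)*(-12))*(9*(-2)) = (20*(-12))*(-18) = -240*(-18) = 4320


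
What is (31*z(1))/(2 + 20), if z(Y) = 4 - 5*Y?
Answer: -31/22 ≈ -1.4091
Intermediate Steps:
(31*z(1))/(2 + 20) = (31*(4 - 5*1))/(2 + 20) = (31*(4 - 5))/22 = (31*(-1))*(1/22) = -31*1/22 = -31/22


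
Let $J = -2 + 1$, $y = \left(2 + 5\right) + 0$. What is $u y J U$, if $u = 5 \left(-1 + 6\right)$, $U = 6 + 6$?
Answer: $-2100$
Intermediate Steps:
$U = 12$
$y = 7$ ($y = 7 + 0 = 7$)
$J = -1$
$u = 25$ ($u = 5 \cdot 5 = 25$)
$u y J U = 25 \cdot 7 \left(-1\right) 12 = 25 \left(\left(-7\right) 12\right) = 25 \left(-84\right) = -2100$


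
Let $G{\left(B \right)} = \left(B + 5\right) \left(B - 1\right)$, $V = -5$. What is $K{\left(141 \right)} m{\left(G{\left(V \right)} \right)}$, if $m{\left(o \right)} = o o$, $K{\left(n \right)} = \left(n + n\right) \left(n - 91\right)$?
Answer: $0$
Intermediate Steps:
$G{\left(B \right)} = \left(-1 + B\right) \left(5 + B\right)$ ($G{\left(B \right)} = \left(5 + B\right) \left(-1 + B\right) = \left(-1 + B\right) \left(5 + B\right)$)
$K{\left(n \right)} = 2 n \left(-91 + n\right)$
$m{\left(o \right)} = o^{2}$
$K{\left(141 \right)} m{\left(G{\left(V \right)} \right)} = 2 \cdot 141 \left(-91 + 141\right) \left(-5 + \left(-5\right)^{2} + 4 \left(-5\right)\right)^{2} = 2 \cdot 141 \cdot 50 \left(-5 + 25 - 20\right)^{2} = 14100 \cdot 0^{2} = 14100 \cdot 0 = 0$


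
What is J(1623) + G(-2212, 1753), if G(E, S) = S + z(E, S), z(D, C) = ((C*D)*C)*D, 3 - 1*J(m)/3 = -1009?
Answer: 15036060953285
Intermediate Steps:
J(m) = 3036 (J(m) = 9 - 3*(-1009) = 9 + 3027 = 3036)
z(D, C) = C²*D² (z(D, C) = (D*C²)*D = C²*D²)
G(E, S) = S + E²*S² (G(E, S) = S + S²*E² = S + E²*S²)
J(1623) + G(-2212, 1753) = 3036 + 1753*(1 + 1753*(-2212)²) = 3036 + 1753*(1 + 1753*4892944) = 3036 + 1753*(1 + 8577330832) = 3036 + 1753*8577330833 = 3036 + 15036060950249 = 15036060953285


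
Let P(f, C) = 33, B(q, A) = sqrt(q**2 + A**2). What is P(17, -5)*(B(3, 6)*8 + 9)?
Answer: 297 + 792*sqrt(5) ≈ 2068.0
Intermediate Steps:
B(q, A) = sqrt(A**2 + q**2)
P(17, -5)*(B(3, 6)*8 + 9) = 33*(sqrt(6**2 + 3**2)*8 + 9) = 33*(sqrt(36 + 9)*8 + 9) = 33*(sqrt(45)*8 + 9) = 33*((3*sqrt(5))*8 + 9) = 33*(24*sqrt(5) + 9) = 33*(9 + 24*sqrt(5)) = 297 + 792*sqrt(5)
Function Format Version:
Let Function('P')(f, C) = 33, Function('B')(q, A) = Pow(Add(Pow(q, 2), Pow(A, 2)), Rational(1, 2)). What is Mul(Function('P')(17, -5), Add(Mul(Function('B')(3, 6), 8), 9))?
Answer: Add(297, Mul(792, Pow(5, Rational(1, 2)))) ≈ 2068.0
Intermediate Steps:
Function('B')(q, A) = Pow(Add(Pow(A, 2), Pow(q, 2)), Rational(1, 2))
Mul(Function('P')(17, -5), Add(Mul(Function('B')(3, 6), 8), 9)) = Mul(33, Add(Mul(Pow(Add(Pow(6, 2), Pow(3, 2)), Rational(1, 2)), 8), 9)) = Mul(33, Add(Mul(Pow(Add(36, 9), Rational(1, 2)), 8), 9)) = Mul(33, Add(Mul(Pow(45, Rational(1, 2)), 8), 9)) = Mul(33, Add(Mul(Mul(3, Pow(5, Rational(1, 2))), 8), 9)) = Mul(33, Add(Mul(24, Pow(5, Rational(1, 2))), 9)) = Mul(33, Add(9, Mul(24, Pow(5, Rational(1, 2))))) = Add(297, Mul(792, Pow(5, Rational(1, 2))))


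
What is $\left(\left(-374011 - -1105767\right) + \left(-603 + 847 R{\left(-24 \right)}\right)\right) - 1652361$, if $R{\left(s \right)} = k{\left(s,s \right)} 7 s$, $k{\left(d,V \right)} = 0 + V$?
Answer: $2493896$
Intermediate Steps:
$k{\left(d,V \right)} = V$
$R{\left(s \right)} = 7 s^{2}$ ($R{\left(s \right)} = s 7 s = 7 s s = 7 s^{2}$)
$\left(\left(-374011 - -1105767\right) + \left(-603 + 847 R{\left(-24 \right)}\right)\right) - 1652361 = \left(\left(-374011 - -1105767\right) - \left(603 - 847 \cdot 7 \left(-24\right)^{2}\right)\right) - 1652361 = \left(\left(-374011 + 1105767\right) - \left(603 - 847 \cdot 7 \cdot 576\right)\right) - 1652361 = \left(731756 + \left(-603 + 847 \cdot 4032\right)\right) - 1652361 = \left(731756 + \left(-603 + 3415104\right)\right) - 1652361 = \left(731756 + 3414501\right) - 1652361 = 4146257 - 1652361 = 2493896$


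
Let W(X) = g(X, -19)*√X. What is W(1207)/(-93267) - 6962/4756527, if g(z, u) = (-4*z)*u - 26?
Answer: -6962/4756527 - 91706*√1207/93267 ≈ -34.162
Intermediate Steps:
g(z, u) = -26 - 4*u*z (g(z, u) = -4*u*z - 26 = -26 - 4*u*z)
W(X) = √X*(-26 + 76*X) (W(X) = (-26 - 4*(-19)*X)*√X = (-26 + 76*X)*√X = √X*(-26 + 76*X))
W(1207)/(-93267) - 6962/4756527 = (√1207*(-26 + 76*1207))/(-93267) - 6962/4756527 = (√1207*(-26 + 91732))*(-1/93267) - 6962*1/4756527 = (√1207*91706)*(-1/93267) - 6962/4756527 = (91706*√1207)*(-1/93267) - 6962/4756527 = -91706*√1207/93267 - 6962/4756527 = -6962/4756527 - 91706*√1207/93267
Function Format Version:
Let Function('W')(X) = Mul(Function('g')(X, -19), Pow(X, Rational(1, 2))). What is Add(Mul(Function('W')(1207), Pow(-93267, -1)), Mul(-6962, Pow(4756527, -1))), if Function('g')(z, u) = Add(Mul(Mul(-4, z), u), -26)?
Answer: Add(Rational(-6962, 4756527), Mul(Rational(-91706, 93267), Pow(1207, Rational(1, 2)))) ≈ -34.162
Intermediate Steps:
Function('g')(z, u) = Add(-26, Mul(-4, u, z)) (Function('g')(z, u) = Add(Mul(-4, u, z), -26) = Add(-26, Mul(-4, u, z)))
Function('W')(X) = Mul(Pow(X, Rational(1, 2)), Add(-26, Mul(76, X))) (Function('W')(X) = Mul(Add(-26, Mul(-4, -19, X)), Pow(X, Rational(1, 2))) = Mul(Add(-26, Mul(76, X)), Pow(X, Rational(1, 2))) = Mul(Pow(X, Rational(1, 2)), Add(-26, Mul(76, X))))
Add(Mul(Function('W')(1207), Pow(-93267, -1)), Mul(-6962, Pow(4756527, -1))) = Add(Mul(Mul(Pow(1207, Rational(1, 2)), Add(-26, Mul(76, 1207))), Pow(-93267, -1)), Mul(-6962, Pow(4756527, -1))) = Add(Mul(Mul(Pow(1207, Rational(1, 2)), Add(-26, 91732)), Rational(-1, 93267)), Mul(-6962, Rational(1, 4756527))) = Add(Mul(Mul(Pow(1207, Rational(1, 2)), 91706), Rational(-1, 93267)), Rational(-6962, 4756527)) = Add(Mul(Mul(91706, Pow(1207, Rational(1, 2))), Rational(-1, 93267)), Rational(-6962, 4756527)) = Add(Mul(Rational(-91706, 93267), Pow(1207, Rational(1, 2))), Rational(-6962, 4756527)) = Add(Rational(-6962, 4756527), Mul(Rational(-91706, 93267), Pow(1207, Rational(1, 2))))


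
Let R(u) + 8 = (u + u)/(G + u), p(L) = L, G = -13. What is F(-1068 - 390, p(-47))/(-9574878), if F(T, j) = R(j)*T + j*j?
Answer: -28972/23937195 ≈ -0.0012103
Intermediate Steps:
R(u) = -8 + 2*u/(-13 + u) (R(u) = -8 + (u + u)/(-13 + u) = -8 + (2*u)/(-13 + u) = -8 + 2*u/(-13 + u))
F(T, j) = j**2 + 2*T*(52 - 3*j)/(-13 + j) (F(T, j) = (2*(52 - 3*j)/(-13 + j))*T + j*j = 2*T*(52 - 3*j)/(-13 + j) + j**2 = j**2 + 2*T*(52 - 3*j)/(-13 + j))
F(-1068 - 390, p(-47))/(-9574878) = (((-47)**2*(-13 - 47) - 2*(-1068 - 390)*(-52 + 3*(-47)))/(-13 - 47))/(-9574878) = ((2209*(-60) - 2*(-1458)*(-52 - 141))/(-60))*(-1/9574878) = -(-132540 - 2*(-1458)*(-193))/60*(-1/9574878) = -(-132540 - 562788)/60*(-1/9574878) = -1/60*(-695328)*(-1/9574878) = (57944/5)*(-1/9574878) = -28972/23937195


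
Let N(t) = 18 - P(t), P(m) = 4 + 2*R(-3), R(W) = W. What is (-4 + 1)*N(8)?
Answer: -60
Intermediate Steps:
P(m) = -2 (P(m) = 4 + 2*(-3) = 4 - 6 = -2)
N(t) = 20 (N(t) = 18 - 1*(-2) = 18 + 2 = 20)
(-4 + 1)*N(8) = (-4 + 1)*20 = -3*20 = -60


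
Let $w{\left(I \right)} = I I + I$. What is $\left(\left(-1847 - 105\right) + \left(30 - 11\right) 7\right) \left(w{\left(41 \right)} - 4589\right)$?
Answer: $5215073$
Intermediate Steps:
$w{\left(I \right)} = I + I^{2}$ ($w{\left(I \right)} = I^{2} + I = I + I^{2}$)
$\left(\left(-1847 - 105\right) + \left(30 - 11\right) 7\right) \left(w{\left(41 \right)} - 4589\right) = \left(\left(-1847 - 105\right) + \left(30 - 11\right) 7\right) \left(41 \left(1 + 41\right) - 4589\right) = \left(-1952 + 19 \cdot 7\right) \left(41 \cdot 42 - 4589\right) = \left(-1952 + 133\right) \left(1722 - 4589\right) = \left(-1819\right) \left(-2867\right) = 5215073$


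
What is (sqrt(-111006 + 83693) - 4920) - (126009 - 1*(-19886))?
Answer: -150815 + I*sqrt(27313) ≈ -1.5082e+5 + 165.27*I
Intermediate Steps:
(sqrt(-111006 + 83693) - 4920) - (126009 - 1*(-19886)) = (sqrt(-27313) - 4920) - (126009 + 19886) = (I*sqrt(27313) - 4920) - 1*145895 = (-4920 + I*sqrt(27313)) - 145895 = -150815 + I*sqrt(27313)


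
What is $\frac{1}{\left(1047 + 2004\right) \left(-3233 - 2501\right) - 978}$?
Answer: $- \frac{1}{17495412} \approx -5.7158 \cdot 10^{-8}$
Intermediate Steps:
$\frac{1}{\left(1047 + 2004\right) \left(-3233 - 2501\right) - 978} = \frac{1}{3051 \left(-5734\right) - 978} = \frac{1}{-17494434 - 978} = \frac{1}{-17495412} = - \frac{1}{17495412}$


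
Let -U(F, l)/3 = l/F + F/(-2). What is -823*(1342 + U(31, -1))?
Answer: -70854539/62 ≈ -1.1428e+6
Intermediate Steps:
U(F, l) = 3*F/2 - 3*l/F (U(F, l) = -3*(l/F + F/(-2)) = -3*(l/F + F*(-1/2)) = -3*(l/F - F/2) = -3*(-F/2 + l/F) = 3*F/2 - 3*l/F)
-823*(1342 + U(31, -1)) = -823*(1342 + ((3/2)*31 - 3*(-1)/31)) = -823*(1342 + (93/2 - 3*(-1)*1/31)) = -823*(1342 + (93/2 + 3/31)) = -823*(1342 + 2889/62) = -823*86093/62 = -70854539/62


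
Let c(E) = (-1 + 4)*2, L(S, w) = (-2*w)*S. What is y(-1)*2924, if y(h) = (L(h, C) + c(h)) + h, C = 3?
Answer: 32164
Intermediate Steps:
L(S, w) = -2*S*w
c(E) = 6 (c(E) = 3*2 = 6)
y(h) = 6 - 5*h (y(h) = (-2*h*3 + 6) + h = (-6*h + 6) + h = (6 - 6*h) + h = 6 - 5*h)
y(-1)*2924 = (6 - 5*(-1))*2924 = (6 + 5)*2924 = 11*2924 = 32164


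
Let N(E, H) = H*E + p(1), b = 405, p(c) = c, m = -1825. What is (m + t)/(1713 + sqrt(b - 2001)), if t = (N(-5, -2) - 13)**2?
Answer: -1039791/978655 + 1214*I*sqrt(399)/978655 ≈ -1.0625 + 0.024779*I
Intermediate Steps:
N(E, H) = 1 + E*H (N(E, H) = H*E + 1 = E*H + 1 = 1 + E*H)
t = 4 (t = ((1 - 5*(-2)) - 13)**2 = ((1 + 10) - 13)**2 = (11 - 13)**2 = (-2)**2 = 4)
(m + t)/(1713 + sqrt(b - 2001)) = (-1825 + 4)/(1713 + sqrt(405 - 2001)) = -1821/(1713 + sqrt(-1596)) = -1821/(1713 + 2*I*sqrt(399))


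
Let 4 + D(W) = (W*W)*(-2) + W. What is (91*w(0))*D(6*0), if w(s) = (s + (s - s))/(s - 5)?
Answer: 0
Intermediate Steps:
D(W) = -4 + W - 2*W² (D(W) = -4 + ((W*W)*(-2) + W) = -4 + (W²*(-2) + W) = -4 + (-2*W² + W) = -4 + (W - 2*W²) = -4 + W - 2*W²)
w(s) = s/(-5 + s) (w(s) = (s + 0)/(-5 + s) = s/(-5 + s))
(91*w(0))*D(6*0) = (91*(0/(-5 + 0)))*(-4 + 6*0 - 2*(6*0)²) = (91*(0/(-5)))*(-4 + 0 - 2*0²) = (91*(0*(-⅕)))*(-4 + 0 - 2*0) = (91*0)*(-4 + 0 + 0) = 0*(-4) = 0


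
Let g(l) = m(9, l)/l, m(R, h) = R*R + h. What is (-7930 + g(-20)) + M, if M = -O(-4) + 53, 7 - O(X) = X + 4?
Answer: -157741/20 ≈ -7887.0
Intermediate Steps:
O(X) = 3 - X (O(X) = 7 - (X + 4) = 7 - (4 + X) = 7 + (-4 - X) = 3 - X)
M = 46 (M = -(3 - 1*(-4)) + 53 = -(3 + 4) + 53 = -1*7 + 53 = -7 + 53 = 46)
m(R, h) = h + R² (m(R, h) = R² + h = h + R²)
g(l) = (81 + l)/l (g(l) = (l + 9²)/l = (l + 81)/l = (81 + l)/l)
(-7930 + g(-20)) + M = (-7930 + (81 - 20)/(-20)) + 46 = (-7930 - 1/20*61) + 46 = (-7930 - 61/20) + 46 = -158661/20 + 46 = -157741/20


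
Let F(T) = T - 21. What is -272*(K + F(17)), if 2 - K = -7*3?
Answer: -5168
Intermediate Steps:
F(T) = -21 + T
K = 23 (K = 2 - (-7)*3 = 2 - 1*(-21) = 2 + 21 = 23)
-272*(K + F(17)) = -272*(23 + (-21 + 17)) = -272*(23 - 4) = -272*19 = -5168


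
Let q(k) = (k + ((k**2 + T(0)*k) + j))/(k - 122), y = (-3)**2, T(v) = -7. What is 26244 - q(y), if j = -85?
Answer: 2965514/113 ≈ 26244.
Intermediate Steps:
y = 9
q(k) = (-85 + k**2 - 6*k)/(-122 + k) (q(k) = (k + ((k**2 - 7*k) - 85))/(k - 122) = (k + (-85 + k**2 - 7*k))/(-122 + k) = (-85 + k**2 - 6*k)/(-122 + k))
26244 - q(y) = 26244 - (-85 + 9**2 - 6*9)/(-122 + 9) = 26244 - (-85 + 81 - 54)/(-113) = 26244 - (-1)*(-58)/113 = 26244 - 1*58/113 = 26244 - 58/113 = 2965514/113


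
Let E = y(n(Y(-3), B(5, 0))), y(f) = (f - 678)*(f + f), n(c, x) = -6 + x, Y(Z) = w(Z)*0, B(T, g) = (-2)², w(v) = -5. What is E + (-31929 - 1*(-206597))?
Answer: 177388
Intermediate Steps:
B(T, g) = 4
Y(Z) = 0 (Y(Z) = -5*0 = 0)
y(f) = 2*f*(-678 + f) (y(f) = (-678 + f)*(2*f) = 2*f*(-678 + f))
E = 2720 (E = 2*(-6 + 4)*(-678 + (-6 + 4)) = 2*(-2)*(-678 - 2) = 2*(-2)*(-680) = 2720)
E + (-31929 - 1*(-206597)) = 2720 + (-31929 - 1*(-206597)) = 2720 + (-31929 + 206597) = 2720 + 174668 = 177388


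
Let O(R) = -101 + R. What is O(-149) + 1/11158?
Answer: -2789499/11158 ≈ -250.00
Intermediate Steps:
O(-149) + 1/11158 = (-101 - 149) + 1/11158 = -250 + 1/11158 = -2789499/11158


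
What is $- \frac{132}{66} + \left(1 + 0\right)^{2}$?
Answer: $-1$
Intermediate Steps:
$- \frac{132}{66} + \left(1 + 0\right)^{2} = \left(-132\right) \frac{1}{66} + 1^{2} = -2 + 1 = -1$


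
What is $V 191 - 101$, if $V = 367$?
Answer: $69996$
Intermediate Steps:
$V 191 - 101 = 367 \cdot 191 - 101 = 70097 + \left(12 - 113\right) = 70097 - 101 = 69996$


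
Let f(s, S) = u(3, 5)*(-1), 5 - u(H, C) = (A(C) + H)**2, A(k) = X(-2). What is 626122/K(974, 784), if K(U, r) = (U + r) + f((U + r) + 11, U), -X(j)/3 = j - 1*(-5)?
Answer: 626122/1789 ≈ 349.98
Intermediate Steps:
X(j) = -15 - 3*j (X(j) = -3*(j - 1*(-5)) = -3*(j + 5) = -3*(5 + j) = -15 - 3*j)
A(k) = -9 (A(k) = -15 - 3*(-2) = -15 + 6 = -9)
u(H, C) = 5 - (-9 + H)**2
f(s, S) = 31 (f(s, S) = (5 - (-9 + 3)**2)*(-1) = (5 - 1*(-6)**2)*(-1) = (5 - 1*36)*(-1) = (5 - 36)*(-1) = -31*(-1) = 31)
K(U, r) = 31 + U + r (K(U, r) = (U + r) + 31 = 31 + U + r)
626122/K(974, 784) = 626122/(31 + 974 + 784) = 626122/1789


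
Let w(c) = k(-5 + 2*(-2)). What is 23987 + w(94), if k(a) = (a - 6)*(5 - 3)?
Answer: 23957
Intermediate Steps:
k(a) = -12 + 2*a (k(a) = (-6 + a)*2 = -12 + 2*a)
w(c) = -30 (w(c) = -12 + 2*(-5 + 2*(-2)) = -12 + 2*(-5 - 4) = -12 + 2*(-9) = -12 - 18 = -30)
23987 + w(94) = 23987 - 30 = 23957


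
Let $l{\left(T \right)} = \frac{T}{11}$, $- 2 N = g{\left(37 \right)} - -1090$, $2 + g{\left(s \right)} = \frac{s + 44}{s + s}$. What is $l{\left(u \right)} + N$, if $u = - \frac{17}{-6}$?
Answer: $- \frac{2658311}{4884} \approx -544.29$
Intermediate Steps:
$g{\left(s \right)} = -2 + \frac{44 + s}{2 s}$ ($g{\left(s \right)} = -2 + \frac{s + 44}{s + s} = -2 + \frac{44 + s}{2 s}$)
$u = \frac{17}{6}$ ($u = \left(-17\right) \left(- \frac{1}{6}\right) = \frac{17}{6} \approx 2.8333$)
$N = - \frac{80593}{148}$ ($N = - \frac{\left(- \frac{3}{2} + \frac{22}{37}\right) - -1090}{2} = - \frac{\left(- \frac{3}{2} + 22 \cdot \frac{1}{37}\right) + 1090}{2} = - \frac{\left(- \frac{3}{2} + \frac{22}{37}\right) + 1090}{2} = - \frac{- \frac{67}{74} + 1090}{2} = \left(- \frac{1}{2}\right) \frac{80593}{74} = - \frac{80593}{148} \approx -544.55$)
$l{\left(T \right)} = \frac{T}{11}$ ($l{\left(T \right)} = T \frac{1}{11} = \frac{T}{11}$)
$l{\left(u \right)} + N = \frac{1}{11} \cdot \frac{17}{6} - \frac{80593}{148} = \frac{17}{66} - \frac{80593}{148} = - \frac{2658311}{4884}$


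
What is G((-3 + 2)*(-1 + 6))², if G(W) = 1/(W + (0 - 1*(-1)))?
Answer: 1/16 ≈ 0.062500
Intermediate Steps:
G(W) = 1/(1 + W) (G(W) = 1/(W + (0 + 1)) = 1/(W + 1) = 1/(1 + W))
G((-3 + 2)*(-1 + 6))² = (1/(1 + (-3 + 2)*(-1 + 6)))² = (1/(1 - 1*5))² = (1/(1 - 5))² = (1/(-4))² = (-¼)² = 1/16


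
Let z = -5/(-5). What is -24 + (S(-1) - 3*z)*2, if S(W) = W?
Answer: -32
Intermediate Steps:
z = 1 (z = -5*(-1/5) = 1)
-24 + (S(-1) - 3*z)*2 = -24 + (-1 - 3*1)*2 = -24 + (-1 - 3)*2 = -24 - 4*2 = -24 - 8 = -32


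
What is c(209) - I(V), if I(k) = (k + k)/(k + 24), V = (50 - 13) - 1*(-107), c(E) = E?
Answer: 1451/7 ≈ 207.29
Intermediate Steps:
V = 144 (V = 37 + 107 = 144)
I(k) = 2*k/(24 + k) (I(k) = (2*k)/(24 + k) = 2*k/(24 + k))
c(209) - I(V) = 209 - 2*144/(24 + 144) = 209 - 2*144/168 = 209 - 1*12/7 = 209 - 12/7 = 1451/7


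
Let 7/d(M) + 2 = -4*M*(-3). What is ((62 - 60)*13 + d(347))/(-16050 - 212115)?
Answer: -36073/316540910 ≈ -0.00011396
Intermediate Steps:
d(M) = 7/(-2 + 12*M) (d(M) = 7/(-2 - 4*M*(-3)) = 7/(-2 + 12*M))
((62 - 60)*13 + d(347))/(-16050 - 212115) = ((62 - 60)*13 + 7/(2*(-1 + 6*347)))/(-16050 - 212115) = (2*13 + 7/(2*(-1 + 2082)))/(-228165) = (26 + (7/2)/2081)*(-1/228165) = (26 + (7/2)*(1/2081))*(-1/228165) = (26 + 7/4162)*(-1/228165) = (108219/4162)*(-1/228165) = -36073/316540910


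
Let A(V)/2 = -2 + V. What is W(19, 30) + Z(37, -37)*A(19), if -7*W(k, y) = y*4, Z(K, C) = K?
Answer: 8686/7 ≈ 1240.9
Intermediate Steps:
A(V) = -4 + 2*V (A(V) = 2*(-2 + V) = -4 + 2*V)
W(k, y) = -4*y/7 (W(k, y) = -y*4/7 = -4*y/7)
W(19, 30) + Z(37, -37)*A(19) = -4/7*30 + 37*(-4 + 2*19) = -120/7 + 37*(-4 + 38) = -120/7 + 37*34 = -120/7 + 1258 = 8686/7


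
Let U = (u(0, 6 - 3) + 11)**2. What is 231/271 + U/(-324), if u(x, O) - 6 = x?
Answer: -3475/87804 ≈ -0.039577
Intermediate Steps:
u(x, O) = 6 + x
U = 289 (U = ((6 + 0) + 11)**2 = (6 + 11)**2 = 17**2 = 289)
231/271 + U/(-324) = 231/271 + 289/(-324) = 231*(1/271) + 289*(-1/324) = 231/271 - 289/324 = -3475/87804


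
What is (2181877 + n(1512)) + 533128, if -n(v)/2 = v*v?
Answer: -1857283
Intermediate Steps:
n(v) = -2*v² (n(v) = -2*v*v = -2*v²)
(2181877 + n(1512)) + 533128 = (2181877 - 2*1512²) + 533128 = (2181877 - 2*2286144) + 533128 = (2181877 - 4572288) + 533128 = -2390411 + 533128 = -1857283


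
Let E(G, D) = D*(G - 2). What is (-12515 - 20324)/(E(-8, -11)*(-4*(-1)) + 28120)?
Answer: -32839/28560 ≈ -1.1498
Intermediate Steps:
E(G, D) = D*(-2 + G)
(-12515 - 20324)/(E(-8, -11)*(-4*(-1)) + 28120) = (-12515 - 20324)/((-11*(-2 - 8))*(-4*(-1)) + 28120) = -32839/(-11*(-10)*4 + 28120) = -32839/(110*4 + 28120) = -32839/(440 + 28120) = -32839/28560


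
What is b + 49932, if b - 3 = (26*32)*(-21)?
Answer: 32463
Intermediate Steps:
b = -17469 (b = 3 + (26*32)*(-21) = 3 + 832*(-21) = 3 - 17472 = -17469)
b + 49932 = -17469 + 49932 = 32463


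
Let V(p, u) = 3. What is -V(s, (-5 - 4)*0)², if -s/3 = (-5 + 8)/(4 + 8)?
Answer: -9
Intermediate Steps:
s = -¾ (s = -3*(-5 + 8)/(4 + 8) = -9/12 = -3*¼ = -¾ ≈ -0.75000)
-V(s, (-5 - 4)*0)² = -1*3² = -1*9 = -9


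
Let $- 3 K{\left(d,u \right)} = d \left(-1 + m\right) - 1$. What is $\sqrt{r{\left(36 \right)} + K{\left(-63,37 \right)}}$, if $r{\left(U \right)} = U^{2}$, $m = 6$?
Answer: $\frac{2 \sqrt{3153}}{3} \approx 37.434$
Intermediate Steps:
$K{\left(d,u \right)} = \frac{1}{3} - \frac{5 d}{3}$ ($K{\left(d,u \right)} = - \frac{d \left(-1 + 6\right) - 1}{3} = - \frac{d 5 - 1}{3} = - \frac{5 d - 1}{3} = - \frac{-1 + 5 d}{3} = \frac{1}{3} - \frac{5 d}{3}$)
$\sqrt{r{\left(36 \right)} + K{\left(-63,37 \right)}} = \sqrt{36^{2} + \left(\frac{1}{3} - -105\right)} = \sqrt{1296 + \left(\frac{1}{3} + 105\right)} = \sqrt{1296 + \frac{316}{3}} = \sqrt{\frac{4204}{3}} = \frac{2 \sqrt{3153}}{3}$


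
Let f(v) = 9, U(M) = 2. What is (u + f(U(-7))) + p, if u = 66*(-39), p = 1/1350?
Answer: -3462749/1350 ≈ -2565.0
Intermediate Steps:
p = 1/1350 ≈ 0.00074074
u = -2574
(u + f(U(-7))) + p = (-2574 + 9) + 1/1350 = -2565 + 1/1350 = -3462749/1350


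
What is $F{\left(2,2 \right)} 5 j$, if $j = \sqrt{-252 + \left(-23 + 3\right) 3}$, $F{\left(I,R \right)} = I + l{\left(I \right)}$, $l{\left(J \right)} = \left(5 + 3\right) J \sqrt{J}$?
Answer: $20 i \left(\sqrt{78} + 16 \sqrt{39}\right) \approx 2175.0 i$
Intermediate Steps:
$l{\left(J \right)} = 8 J^{\frac{3}{2}}$
$F{\left(I,R \right)} = I + 8 I^{\frac{3}{2}}$
$j = 2 i \sqrt{78}$ ($j = \sqrt{-252 - 60} = \sqrt{-312} = 2 i \sqrt{78} \approx 17.664 i$)
$F{\left(2,2 \right)} 5 j = \left(2 + 8 \cdot 2^{\frac{3}{2}}\right) 5 \cdot 2 i \sqrt{78} = \left(2 + 8 \cdot 2 \sqrt{2}\right) 5 \cdot 2 i \sqrt{78} = \left(2 + 16 \sqrt{2}\right) 5 \cdot 2 i \sqrt{78} = \left(10 + 80 \sqrt{2}\right) 2 i \sqrt{78} = 2 i \sqrt{78} \left(10 + 80 \sqrt{2}\right)$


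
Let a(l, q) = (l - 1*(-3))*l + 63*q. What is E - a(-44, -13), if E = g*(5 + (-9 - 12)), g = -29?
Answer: -521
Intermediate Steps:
a(l, q) = 63*q + l*(3 + l) (a(l, q) = (l + 3)*l + 63*q = (3 + l)*l + 63*q = l*(3 + l) + 63*q = 63*q + l*(3 + l))
E = 464 (E = -29*(5 + (-9 - 12)) = -29*(5 - 21) = -29*(-16) = 464)
E - a(-44, -13) = 464 - ((-44)**2 + 3*(-44) + 63*(-13)) = 464 - (1936 - 132 - 819) = 464 - 1*985 = 464 - 985 = -521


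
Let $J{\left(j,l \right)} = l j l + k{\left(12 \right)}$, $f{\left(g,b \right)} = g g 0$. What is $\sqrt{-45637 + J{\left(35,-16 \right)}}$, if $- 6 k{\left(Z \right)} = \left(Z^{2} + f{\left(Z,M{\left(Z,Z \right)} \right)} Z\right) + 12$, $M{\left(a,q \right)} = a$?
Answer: $17 i \sqrt{127} \approx 191.58 i$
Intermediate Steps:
$f{\left(g,b \right)} = 0$ ($f{\left(g,b \right)} = g^{2} \cdot 0 = 0$)
$k{\left(Z \right)} = -2 - \frac{Z^{2}}{6}$ ($k{\left(Z \right)} = - \frac{\left(Z^{2} + 0 Z\right) + 12}{6} = - \frac{\left(Z^{2} + 0\right) + 12}{6} = - \frac{Z^{2} + 12}{6} = - \frac{12 + Z^{2}}{6} = -2 - \frac{Z^{2}}{6}$)
$J{\left(j,l \right)} = -26 + j l^{2}$ ($J{\left(j,l \right)} = l j l - \left(2 + \frac{12^{2}}{6}\right) = j l l - 26 = j l^{2} - 26 = -26 + j l^{2}$)
$\sqrt{-45637 + J{\left(35,-16 \right)}} = \sqrt{-45637 - \left(26 - 35 \left(-16\right)^{2}\right)} = \sqrt{-45637 + \left(-26 + 35 \cdot 256\right)} = \sqrt{-45637 + \left(-26 + 8960\right)} = \sqrt{-45637 + 8934} = \sqrt{-36703} = 17 i \sqrt{127}$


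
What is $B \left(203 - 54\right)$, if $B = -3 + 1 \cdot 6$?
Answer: $447$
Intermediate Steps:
$B = 3$ ($B = -3 + 6 = 3$)
$B \left(203 - 54\right) = 3 \left(203 - 54\right) = 3 \cdot 149 = 447$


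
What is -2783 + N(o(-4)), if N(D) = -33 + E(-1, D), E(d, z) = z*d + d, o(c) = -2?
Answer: -2815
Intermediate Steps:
E(d, z) = d + d*z (E(d, z) = d*z + d = d + d*z)
N(D) = -34 - D (N(D) = -33 - (1 + D) = -33 + (-1 - D) = -34 - D)
-2783 + N(o(-4)) = -2783 + (-34 - 1*(-2)) = -2783 + (-34 + 2) = -2783 - 32 = -2815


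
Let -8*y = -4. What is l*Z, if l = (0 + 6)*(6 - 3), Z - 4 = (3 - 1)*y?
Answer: 90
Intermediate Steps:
y = ½ (y = -⅛*(-4) = ½ ≈ 0.50000)
Z = 5 (Z = 4 + (3 - 1)*(½) = 4 + 2*(½) = 4 + 1 = 5)
l = 18 (l = 6*3 = 18)
l*Z = 18*5 = 90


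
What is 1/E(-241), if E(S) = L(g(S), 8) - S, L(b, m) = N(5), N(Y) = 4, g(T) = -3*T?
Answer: 1/245 ≈ 0.0040816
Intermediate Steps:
L(b, m) = 4
E(S) = 4 - S
1/E(-241) = 1/(4 - 1*(-241)) = 1/(4 + 241) = 1/245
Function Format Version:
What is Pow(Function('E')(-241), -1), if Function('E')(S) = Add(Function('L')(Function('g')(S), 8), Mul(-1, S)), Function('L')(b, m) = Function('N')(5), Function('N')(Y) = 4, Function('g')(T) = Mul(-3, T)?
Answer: Rational(1, 245) ≈ 0.0040816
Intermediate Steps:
Function('L')(b, m) = 4
Function('E')(S) = Add(4, Mul(-1, S))
Pow(Function('E')(-241), -1) = Pow(Add(4, Mul(-1, -241)), -1) = Pow(Add(4, 241), -1) = Pow(245, -1) = Rational(1, 245)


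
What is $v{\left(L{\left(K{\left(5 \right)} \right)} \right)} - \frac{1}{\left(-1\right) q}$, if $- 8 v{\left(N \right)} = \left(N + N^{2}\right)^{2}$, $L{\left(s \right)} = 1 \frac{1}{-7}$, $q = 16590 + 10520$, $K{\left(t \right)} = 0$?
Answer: $- \frac{59797}{32545555} \approx -0.0018373$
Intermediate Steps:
$q = 27110$
$L{\left(s \right)} = - \frac{1}{7}$ ($L{\left(s \right)} = 1 \left(- \frac{1}{7}\right) = - \frac{1}{7}$)
$v{\left(N \right)} = - \frac{\left(N + N^{2}\right)^{2}}{8}$
$v{\left(L{\left(K{\left(5 \right)} \right)} \right)} - \frac{1}{\left(-1\right) q} = - \frac{\left(- \frac{1}{7}\right)^{2} \left(1 - \frac{1}{7}\right)^{2}}{8} - \frac{1}{\left(-1\right) 27110} = \left(- \frac{1}{8}\right) \frac{1}{49} \left(\frac{6}{7}\right)^{2} - \frac{1}{-27110} = \left(- \frac{1}{8}\right) \frac{1}{49} \cdot \frac{36}{49} - - \frac{1}{27110} = - \frac{9}{4802} + \frac{1}{27110} = - \frac{59797}{32545555}$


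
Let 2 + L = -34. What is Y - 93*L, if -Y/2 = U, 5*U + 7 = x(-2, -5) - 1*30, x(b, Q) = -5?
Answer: 16824/5 ≈ 3364.8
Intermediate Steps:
L = -36 (L = -2 - 34 = -36)
U = -42/5 (U = -7/5 + (-5 - 1*30)/5 = -7/5 + (-5 - 30)/5 = -7/5 + (⅕)*(-35) = -7/5 - 7 = -42/5 ≈ -8.4000)
Y = 84/5 (Y = -2*(-42/5) = 84/5 ≈ 16.800)
Y - 93*L = 84/5 - 93*(-36) = 84/5 + 3348 = 16824/5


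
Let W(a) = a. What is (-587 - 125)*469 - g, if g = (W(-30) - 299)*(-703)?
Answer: -565215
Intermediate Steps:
g = 231287 (g = (-30 - 299)*(-703) = -329*(-703) = 231287)
(-587 - 125)*469 - g = (-587 - 125)*469 - 1*231287 = -712*469 - 231287 = -333928 - 231287 = -565215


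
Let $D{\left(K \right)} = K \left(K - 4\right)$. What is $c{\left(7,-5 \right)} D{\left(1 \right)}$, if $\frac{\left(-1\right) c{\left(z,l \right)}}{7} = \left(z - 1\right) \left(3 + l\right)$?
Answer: $-252$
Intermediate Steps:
$D{\left(K \right)} = K \left(-4 + K\right)$
$c{\left(z,l \right)} = - 7 \left(-1 + z\right) \left(3 + l\right)$ ($c{\left(z,l \right)} = - 7 \left(z - 1\right) \left(3 + l\right) = - 7 \left(-1 + z\right) \left(3 + l\right)$)
$c{\left(7,-5 \right)} D{\left(1 \right)} = \left(21 - 147 + 7 \left(-5\right) - \left(-35\right) 7\right) 1 \left(-4 + 1\right) = \left(21 - 147 - 35 + 245\right) 1 \left(-3\right) = 84 \left(-3\right) = -252$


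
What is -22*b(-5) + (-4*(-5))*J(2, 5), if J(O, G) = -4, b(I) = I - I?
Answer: -80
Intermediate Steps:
b(I) = 0
-22*b(-5) + (-4*(-5))*J(2, 5) = -22*0 - 4*(-5)*(-4) = 0 + 20*(-4) = 0 - 80 = -80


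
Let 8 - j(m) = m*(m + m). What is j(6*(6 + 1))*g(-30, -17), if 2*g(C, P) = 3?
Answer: -5280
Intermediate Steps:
g(C, P) = 3/2 (g(C, P) = (½)*3 = 3/2)
j(m) = 8 - 2*m² (j(m) = 8 - m*(m + m) = 8 - m*2*m = 8 - 2*m²)
j(6*(6 + 1))*g(-30, -17) = (8 - 2*36*(6 + 1)²)*(3/2) = (8 - 2*(6*7)²)*(3/2) = (8 - 2*42²)*(3/2) = (8 - 2*1764)*(3/2) = (8 - 3528)*(3/2) = -3520*3/2 = -5280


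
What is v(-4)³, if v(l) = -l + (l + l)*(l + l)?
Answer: 314432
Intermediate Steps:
v(l) = -l + 4*l² (v(l) = -l + (2*l)*(2*l) = -l + 4*l²)
v(-4)³ = (-4*(-1 + 4*(-4)))³ = (-4*(-1 - 16))³ = (-4*(-17))³ = 68³ = 314432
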